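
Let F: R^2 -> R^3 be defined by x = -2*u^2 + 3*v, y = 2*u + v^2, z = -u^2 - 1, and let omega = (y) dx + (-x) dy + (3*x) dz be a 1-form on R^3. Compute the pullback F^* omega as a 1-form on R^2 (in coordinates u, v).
F^* omega = (12*u^3 - 4*u^2 - 4*u*v^2 - 18*u*v - 6*v) du + (4*u^2*v + 6*u - 3*v^2) dv

Using F^*(f dg) = (f ∘ F) d(g ∘ F), substitute each coordinate x_i by F_i(u, v) in f_i, and replace dx_i by d F_i = (∂F_i/∂u) du + (∂F_i/∂v) dv.
  For the x component: f_1(F) = 2*u + v^2; d F_1 = (-4*u) du + (3) dv
  For the y component: f_2(F) = 2*u^2 - 3*v; d F_2 = (2) du + (2*v) dv
  For the z component: f_3(F) = -6*u^2 + 9*v; d F_3 = (-2*u) du + (0) dv
Combining and collecting du, dv coefficients:
  coeff of du: 12*u^3 - 4*u^2 - 4*u*v^2 - 18*u*v - 6*v
  coeff of dv: 4*u^2*v + 6*u - 3*v^2
F^* omega = (12*u^3 - 4*u^2 - 4*u*v^2 - 18*u*v - 6*v) du + (4*u^2*v + 6*u - 3*v^2) dv.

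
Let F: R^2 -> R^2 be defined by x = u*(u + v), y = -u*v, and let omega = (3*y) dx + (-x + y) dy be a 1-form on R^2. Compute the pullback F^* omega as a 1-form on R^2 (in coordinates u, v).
F^* omega = (u*v*(-5*u - v)) du + (u^2*(u - v)) dv

Using F^*(f dg) = (f ∘ F) d(g ∘ F), substitute each coordinate x_i by F_i(u, v) in f_i, and replace dx_i by d F_i = (∂F_i/∂u) du + (∂F_i/∂v) dv.
  For the x component: f_1(F) = -3*u*v; d F_1 = (2*u + v) du + (u) dv
  For the y component: f_2(F) = u*(-u - 2*v); d F_2 = (-v) du + (-u) dv
Combining and collecting du, dv coefficients:
  coeff of du: u*v*(-5*u - v)
  coeff of dv: u^2*(u - v)
F^* omega = (u*v*(-5*u - v)) du + (u^2*(u - v)) dv.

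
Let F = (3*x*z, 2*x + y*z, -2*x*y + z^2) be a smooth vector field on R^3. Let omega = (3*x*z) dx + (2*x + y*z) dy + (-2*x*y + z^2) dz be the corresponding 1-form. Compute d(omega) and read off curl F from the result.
d(omega) = (-2*x - y) dy ∧ dz + (3*x + 2*y) dz ∧ dx + (2) dx ∧ dy; curl F = (-2*x - y, 3*x + 2*y, 2)

d omega = sum_{i<j} (∂f_j/∂x_i - ∂f_i/∂x_j) dx_i ∧ dx_j. Under the identification (dy ∧ dz, dz ∧ dx, dx ∧ dy) ↔ (e_x, e_y, e_z), the coefficients are exactly the components of curl F. Compute:
  ∂R/∂y - ∂Q/∂z = (-2*x) - (y) = -2*x - y
  ∂P/∂z - ∂R/∂x = (3*x) - (-2*y) = 3*x + 2*y
  ∂Q/∂x - ∂P/∂y = (2) - (0) = 2.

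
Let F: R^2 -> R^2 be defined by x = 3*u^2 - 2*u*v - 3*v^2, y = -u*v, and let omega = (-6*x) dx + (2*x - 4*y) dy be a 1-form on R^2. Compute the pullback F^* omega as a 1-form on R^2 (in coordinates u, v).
F^* omega = (-108*u^3 + 102*u^2*v + 84*u*v^2 - 30*v^3) du + (30*u^3 + 84*u^2*v - 102*u*v^2 - 108*v^3) dv

Using F^*(f dg) = (f ∘ F) d(g ∘ F), substitute each coordinate x_i by F_i(u, v) in f_i, and replace dx_i by d F_i = (∂F_i/∂u) du + (∂F_i/∂v) dv.
  For the x component: f_1(F) = -18*u^2 + 12*u*v + 18*v^2; d F_1 = (6*u - 2*v) du + (-2*u - 6*v) dv
  For the y component: f_2(F) = 6*u^2 - 6*v^2; d F_2 = (-v) du + (-u) dv
Combining and collecting du, dv coefficients:
  coeff of du: -108*u^3 + 102*u^2*v + 84*u*v^2 - 30*v^3
  coeff of dv: 30*u^3 + 84*u^2*v - 102*u*v^2 - 108*v^3
F^* omega = (-108*u^3 + 102*u^2*v + 84*u*v^2 - 30*v^3) du + (30*u^3 + 84*u^2*v - 102*u*v^2 - 108*v^3) dv.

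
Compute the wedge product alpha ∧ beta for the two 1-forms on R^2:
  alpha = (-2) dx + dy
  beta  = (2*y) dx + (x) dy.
alpha ∧ beta = (-2*x - 2*y) dx ∧ dy

Distribute the wedge, using dx_i ∧ dx_j = -dx_j ∧ dx_i and dx_i ∧ dx_i = 0. For each pair (i, j) with i < j, the coefficient of dx_i ∧ dx_j in alpha ∧ beta is (alpha_i * beta_j - alpha_j * beta_i). Collecting: alpha ∧ beta = (-2*x - 2*y) dx ∧ dy.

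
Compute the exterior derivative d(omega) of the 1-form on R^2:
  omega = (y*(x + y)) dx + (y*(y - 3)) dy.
d(omega) = (-x - 2*y) dx ∧ dy

For a 1-form omega = sum_i f_i dx_i, the exterior derivative is
  d(omega) = sum_{i < j} (∂f_j/∂x_i - ∂f_i/∂x_j) dx_i ∧ dx_j.
  coefficient of dx ∧ dy: ∂f_2/∂x - ∂f_1/∂y = ∂(y*(y - 3))/∂x - ∂(y*(x + y))/∂y = -x - 2*y
Assembling: d(omega) = (-x - 2*y) dx ∧ dy.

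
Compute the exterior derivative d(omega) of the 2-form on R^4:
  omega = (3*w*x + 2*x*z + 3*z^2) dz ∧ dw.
d(omega) = (3*w + 2*z) dx ∧ dz ∧ dw

For a 2-form omega = sum_{i<j} g_{ij} dx_i ∧ dx_j, the exterior derivative is
  d(omega) = sum_{i<j} d(g_{ij}) ∧ dx_i ∧ dx_j = sum_{i<j, k} (∂g_{ij}/∂x_k) dx_k ∧ dx_i ∧ dx_j.
Expand each term, using dx_k ∧ dx_i ∧ dx_j = sgn(permutation) dx_{(a)} ∧ dx_{(b)} ∧ dx_{(c)} with (a < b < c) sorted:
  d(3*w*x + 2*x*z + 3*z^2) includes (∂/∂x)(3*w*x + 2*x*z + 3*z^2) dx = (3*w + 2*z) dx, which multiplied by dz ∧ dw gives (3*w + 2*z) dx ∧ dz ∧ dw
Collecting like 3-forms: d(omega) = (3*w + 2*z) dx ∧ dz ∧ dw.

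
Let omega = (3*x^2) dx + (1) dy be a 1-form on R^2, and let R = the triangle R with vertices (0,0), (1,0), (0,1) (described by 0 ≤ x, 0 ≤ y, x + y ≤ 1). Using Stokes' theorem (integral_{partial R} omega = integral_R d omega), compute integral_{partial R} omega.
integral_(partial R) omega = 0

Stokes: integral_partial_R omega = integral_R d omega with d omega = (∂Q/∂x - ∂P/∂y) dx ∧ dy.
  ∂Q/∂x = 0
  ∂P/∂y = 0
  integrand = ∂Q/∂x - ∂P/∂y = 0.
Integrating over R: integral_0^1 integral_0^{1-x} (0) dy dx = 0.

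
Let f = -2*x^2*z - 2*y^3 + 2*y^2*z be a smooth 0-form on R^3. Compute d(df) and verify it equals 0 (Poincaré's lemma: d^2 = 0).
d(df) = 0

Step 1: df = sum_i (∂f/∂x_i) dx_i = (-4*x*z) dx + (2*y*(-3*y + 2*z)) dy + (-2*x^2 + 2*y^2) dz.
Step 2: Apply d again. Using the 1-form formula, the coefficient of dx ∧ dy in d(df) is ∂^2 f/∂x ∂y - ∂^2 f/∂y ∂x = (0) - (0) = 0 (equality of mixed partials for smooth f).
Similarly for dx ∧ dz and dy ∧ dz — all coefficients vanish. So d(df) = 0.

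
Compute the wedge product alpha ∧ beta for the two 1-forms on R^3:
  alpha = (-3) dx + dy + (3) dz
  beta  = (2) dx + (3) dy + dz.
alpha ∧ beta = (-11) dx ∧ dy + (-9) dx ∧ dz + (-8) dy ∧ dz

Distribute the wedge, using dx_i ∧ dx_j = -dx_j ∧ dx_i and dx_i ∧ dx_i = 0. For each pair (i, j) with i < j, the coefficient of dx_i ∧ dx_j in alpha ∧ beta is (alpha_i * beta_j - alpha_j * beta_i). Collecting: alpha ∧ beta = (-11) dx ∧ dy + (-9) dx ∧ dz + (-8) dy ∧ dz.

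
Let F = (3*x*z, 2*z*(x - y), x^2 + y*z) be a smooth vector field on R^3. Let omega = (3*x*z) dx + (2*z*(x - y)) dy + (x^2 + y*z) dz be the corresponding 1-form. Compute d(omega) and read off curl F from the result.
d(omega) = (-2*x + 2*y + z) dy ∧ dz + (x) dz ∧ dx + (2*z) dx ∧ dy; curl F = (-2*x + 2*y + z, x, 2*z)

d omega = sum_{i<j} (∂f_j/∂x_i - ∂f_i/∂x_j) dx_i ∧ dx_j. Under the identification (dy ∧ dz, dz ∧ dx, dx ∧ dy) ↔ (e_x, e_y, e_z), the coefficients are exactly the components of curl F. Compute:
  ∂R/∂y - ∂Q/∂z = (z) - (2*x - 2*y) = -2*x + 2*y + z
  ∂P/∂z - ∂R/∂x = (3*x) - (2*x) = x
  ∂Q/∂x - ∂P/∂y = (2*z) - (0) = 2*z.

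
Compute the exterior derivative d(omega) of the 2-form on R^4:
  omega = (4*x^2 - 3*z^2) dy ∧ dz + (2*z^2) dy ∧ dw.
d(omega) = (8*x) dx ∧ dy ∧ dz + (-4*z) dy ∧ dz ∧ dw

For a 2-form omega = sum_{i<j} g_{ij} dx_i ∧ dx_j, the exterior derivative is
  d(omega) = sum_{i<j} d(g_{ij}) ∧ dx_i ∧ dx_j = sum_{i<j, k} (∂g_{ij}/∂x_k) dx_k ∧ dx_i ∧ dx_j.
Expand each term, using dx_k ∧ dx_i ∧ dx_j = sgn(permutation) dx_{(a)} ∧ dx_{(b)} ∧ dx_{(c)} with (a < b < c) sorted:
  d(4*x^2 - 3*z^2) includes (∂/∂x)(4*x^2 - 3*z^2) dx = (8*x) dx, which multiplied by dy ∧ dz gives (8*x) dx ∧ dy ∧ dz
  d(2*z^2) includes (∂/∂z)(2*z^2) dz = (4*z) dz, which multiplied by dy ∧ dw gives (-4*z) dy ∧ dz ∧ dw
Collecting like 3-forms: d(omega) = (8*x) dx ∧ dy ∧ dz + (-4*z) dy ∧ dz ∧ dw.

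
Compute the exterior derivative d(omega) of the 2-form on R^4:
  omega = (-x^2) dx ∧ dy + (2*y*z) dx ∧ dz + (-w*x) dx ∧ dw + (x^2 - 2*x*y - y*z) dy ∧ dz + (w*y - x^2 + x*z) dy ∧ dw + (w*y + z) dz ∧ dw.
d(omega) = (2*x - 2*y - 2*z) dx ∧ dy ∧ dz + (-2*x + z) dx ∧ dy ∧ dw + (w - x) dy ∧ dz ∧ dw

For a 2-form omega = sum_{i<j} g_{ij} dx_i ∧ dx_j, the exterior derivative is
  d(omega) = sum_{i<j} d(g_{ij}) ∧ dx_i ∧ dx_j = sum_{i<j, k} (∂g_{ij}/∂x_k) dx_k ∧ dx_i ∧ dx_j.
Expand each term, using dx_k ∧ dx_i ∧ dx_j = sgn(permutation) dx_{(a)} ∧ dx_{(b)} ∧ dx_{(c)} with (a < b < c) sorted:
  d(2*y*z) includes (∂/∂y)(2*y*z) dy = (2*z) dy, which multiplied by dx ∧ dz gives (-2*z) dx ∧ dy ∧ dz
  d(x^2 - 2*x*y - y*z) includes (∂/∂x)(x^2 - 2*x*y - y*z) dx = (2*x - 2*y) dx, which multiplied by dy ∧ dz gives (2*x - 2*y) dx ∧ dy ∧ dz
  d(w*y - x^2 + x*z) includes (∂/∂x)(w*y - x^2 + x*z) dx = (-2*x + z) dx, which multiplied by dy ∧ dw gives (-2*x + z) dx ∧ dy ∧ dw
  d(w*y - x^2 + x*z) includes (∂/∂z)(w*y - x^2 + x*z) dz = (x) dz, which multiplied by dy ∧ dw gives (-x) dy ∧ dz ∧ dw
  d(w*y + z) includes (∂/∂y)(w*y + z) dy = (w) dy, which multiplied by dz ∧ dw gives (w) dy ∧ dz ∧ dw
Collecting like 3-forms: d(omega) = (2*x - 2*y - 2*z) dx ∧ dy ∧ dz + (-2*x + z) dx ∧ dy ∧ dw + (w - x) dy ∧ dz ∧ dw.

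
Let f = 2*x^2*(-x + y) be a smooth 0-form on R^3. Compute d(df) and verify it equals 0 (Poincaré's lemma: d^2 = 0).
d(df) = 0

Step 1: df = sum_i (∂f/∂x_i) dx_i = (2*x*(-3*x + 2*y)) dx + (2*x^2) dy + (0) dz.
Step 2: Apply d again. Using the 1-form formula, the coefficient of dx ∧ dy in d(df) is ∂^2 f/∂x ∂y - ∂^2 f/∂y ∂x = (4*x) - (4*x) = 0 (equality of mixed partials for smooth f).
Similarly for dx ∧ dz and dy ∧ dz — all coefficients vanish. So d(df) = 0.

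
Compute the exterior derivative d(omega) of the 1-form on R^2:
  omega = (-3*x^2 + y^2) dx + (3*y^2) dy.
d(omega) = (-2*y) dx ∧ dy

For a 1-form omega = sum_i f_i dx_i, the exterior derivative is
  d(omega) = sum_{i < j} (∂f_j/∂x_i - ∂f_i/∂x_j) dx_i ∧ dx_j.
  coefficient of dx ∧ dy: ∂f_2/∂x - ∂f_1/∂y = ∂(3*y^2)/∂x - ∂(-3*x^2 + y^2)/∂y = -2*y
Assembling: d(omega) = (-2*y) dx ∧ dy.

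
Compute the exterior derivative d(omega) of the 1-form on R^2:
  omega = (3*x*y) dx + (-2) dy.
d(omega) = (-3*x) dx ∧ dy

For a 1-form omega = sum_i f_i dx_i, the exterior derivative is
  d(omega) = sum_{i < j} (∂f_j/∂x_i - ∂f_i/∂x_j) dx_i ∧ dx_j.
  coefficient of dx ∧ dy: ∂f_2/∂x - ∂f_1/∂y = ∂(-2)/∂x - ∂(3*x*y)/∂y = -3*x
Assembling: d(omega) = (-3*x) dx ∧ dy.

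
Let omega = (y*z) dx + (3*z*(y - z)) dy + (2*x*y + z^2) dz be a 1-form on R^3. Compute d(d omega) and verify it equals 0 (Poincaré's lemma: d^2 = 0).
d(d omega) = 0

Step 1: d omega = sum_{i<j} (∂f_j/∂x_i - ∂f_i/∂x_j) dx_i ∧ dx_j:
  coeff of dx ∧ dy: -z
  coeff of dx ∧ dz: y
  coeff of dy ∧ dz: 2*x - 3*y + 6*z
Step 2: Apply d again to each 2-form coefficient. The only possible 3-form in R^3 is dx ∧ dy ∧ dz, with coefficient
  ∂(coeff of dy∧dz)/∂x - ∂(coeff of dx∧dz)/∂y + ∂(coeff of dx∧dy)/∂z
  = ∂/∂x (2*x - 3*y + 6*z) - ∂/∂y (y) + ∂/∂z (-z).
Each of these terms simplifies to sums of mixed partials that cancel in pairs. The result is 0 (by equality of mixed partials for smooth functions — Schwarz / Clairaut).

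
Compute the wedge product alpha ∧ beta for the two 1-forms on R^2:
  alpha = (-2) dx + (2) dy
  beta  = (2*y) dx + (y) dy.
alpha ∧ beta = (-6*y) dx ∧ dy

Distribute the wedge, using dx_i ∧ dx_j = -dx_j ∧ dx_i and dx_i ∧ dx_i = 0. For each pair (i, j) with i < j, the coefficient of dx_i ∧ dx_j in alpha ∧ beta is (alpha_i * beta_j - alpha_j * beta_i). Collecting: alpha ∧ beta = (-6*y) dx ∧ dy.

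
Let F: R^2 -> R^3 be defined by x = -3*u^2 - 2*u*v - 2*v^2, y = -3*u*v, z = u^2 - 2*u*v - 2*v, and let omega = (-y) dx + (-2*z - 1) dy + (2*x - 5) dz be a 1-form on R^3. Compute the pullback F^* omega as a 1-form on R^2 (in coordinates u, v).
F^* omega = (-12*u^3 - 8*u^2*v - 18*u*v^2 - 10*u + 8*v^3 - 12*v^2 + 13*v) du + (18*u^3 - 10*u^2*v + 12*u^2 - 4*u*v^2 - 4*u*v + 13*u + 8*v^2 + 10) dv

Using F^*(f dg) = (f ∘ F) d(g ∘ F), substitute each coordinate x_i by F_i(u, v) in f_i, and replace dx_i by d F_i = (∂F_i/∂u) du + (∂F_i/∂v) dv.
  For the x component: f_1(F) = 3*u*v; d F_1 = (-6*u - 2*v) du + (-2*u - 4*v) dv
  For the y component: f_2(F) = -2*u^2 + 4*u*v + 4*v - 1; d F_2 = (-3*v) du + (-3*u) dv
  For the z component: f_3(F) = -6*u^2 - 4*u*v - 4*v^2 - 5; d F_3 = (2*u - 2*v) du + (-2*u - 2) dv
Combining and collecting du, dv coefficients:
  coeff of du: -12*u^3 - 8*u^2*v - 18*u*v^2 - 10*u + 8*v^3 - 12*v^2 + 13*v
  coeff of dv: 18*u^3 - 10*u^2*v + 12*u^2 - 4*u*v^2 - 4*u*v + 13*u + 8*v^2 + 10
F^* omega = (-12*u^3 - 8*u^2*v - 18*u*v^2 - 10*u + 8*v^3 - 12*v^2 + 13*v) du + (18*u^3 - 10*u^2*v + 12*u^2 - 4*u*v^2 - 4*u*v + 13*u + 8*v^2 + 10) dv.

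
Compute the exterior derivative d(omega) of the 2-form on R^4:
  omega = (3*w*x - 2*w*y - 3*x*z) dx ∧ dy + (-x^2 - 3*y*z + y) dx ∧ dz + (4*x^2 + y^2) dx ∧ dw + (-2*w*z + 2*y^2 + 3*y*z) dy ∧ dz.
d(omega) = (-3*x + 3*z - 1) dx ∧ dy ∧ dz + (3*x - 4*y) dx ∧ dy ∧ dw + (-2*z) dy ∧ dz ∧ dw

For a 2-form omega = sum_{i<j} g_{ij} dx_i ∧ dx_j, the exterior derivative is
  d(omega) = sum_{i<j} d(g_{ij}) ∧ dx_i ∧ dx_j = sum_{i<j, k} (∂g_{ij}/∂x_k) dx_k ∧ dx_i ∧ dx_j.
Expand each term, using dx_k ∧ dx_i ∧ dx_j = sgn(permutation) dx_{(a)} ∧ dx_{(b)} ∧ dx_{(c)} with (a < b < c) sorted:
  d(3*w*x - 2*w*y - 3*x*z) includes (∂/∂z)(3*w*x - 2*w*y - 3*x*z) dz = (-3*x) dz, which multiplied by dx ∧ dy gives (-3*x) dx ∧ dy ∧ dz
  d(3*w*x - 2*w*y - 3*x*z) includes (∂/∂w)(3*w*x - 2*w*y - 3*x*z) dw = (3*x - 2*y) dw, which multiplied by dx ∧ dy gives (3*x - 2*y) dx ∧ dy ∧ dw
  d(-x^2 - 3*y*z + y) includes (∂/∂y)(-x^2 - 3*y*z + y) dy = (1 - 3*z) dy, which multiplied by dx ∧ dz gives (3*z - 1) dx ∧ dy ∧ dz
  d(4*x^2 + y^2) includes (∂/∂y)(4*x^2 + y^2) dy = (2*y) dy, which multiplied by dx ∧ dw gives (-2*y) dx ∧ dy ∧ dw
  d(-2*w*z + 2*y^2 + 3*y*z) includes (∂/∂w)(-2*w*z + 2*y^2 + 3*y*z) dw = (-2*z) dw, which multiplied by dy ∧ dz gives (-2*z) dy ∧ dz ∧ dw
Collecting like 3-forms: d(omega) = (-3*x + 3*z - 1) dx ∧ dy ∧ dz + (3*x - 4*y) dx ∧ dy ∧ dw + (-2*z) dy ∧ dz ∧ dw.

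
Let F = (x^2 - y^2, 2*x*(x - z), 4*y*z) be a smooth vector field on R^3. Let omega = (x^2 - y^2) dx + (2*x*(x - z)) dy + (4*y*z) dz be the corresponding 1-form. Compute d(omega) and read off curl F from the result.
d(omega) = (2*x + 4*z) dy ∧ dz + (0) dz ∧ dx + (4*x + 2*y - 2*z) dx ∧ dy; curl F = (2*x + 4*z, 0, 4*x + 2*y - 2*z)

d omega = sum_{i<j} (∂f_j/∂x_i - ∂f_i/∂x_j) dx_i ∧ dx_j. Under the identification (dy ∧ dz, dz ∧ dx, dx ∧ dy) ↔ (e_x, e_y, e_z), the coefficients are exactly the components of curl F. Compute:
  ∂R/∂y - ∂Q/∂z = (4*z) - (-2*x) = 2*x + 4*z
  ∂P/∂z - ∂R/∂x = (0) - (0) = 0
  ∂Q/∂x - ∂P/∂y = (4*x - 2*z) - (-2*y) = 4*x + 2*y - 2*z.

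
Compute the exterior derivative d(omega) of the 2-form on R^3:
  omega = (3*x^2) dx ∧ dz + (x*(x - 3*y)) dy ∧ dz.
d(omega) = (2*x - 3*y) dx ∧ dy ∧ dz

For a 2-form omega = sum_{i<j} g_{ij} dx_i ∧ dx_j, the exterior derivative is
  d(omega) = sum_{i<j} d(g_{ij}) ∧ dx_i ∧ dx_j = sum_{i<j, k} (∂g_{ij}/∂x_k) dx_k ∧ dx_i ∧ dx_j.
Expand each term, using dx_k ∧ dx_i ∧ dx_j = sgn(permutation) dx_{(a)} ∧ dx_{(b)} ∧ dx_{(c)} with (a < b < c) sorted:
  d(x*(x - 3*y)) includes (∂/∂x)(x*(x - 3*y)) dx = (2*x - 3*y) dx, which multiplied by dy ∧ dz gives (2*x - 3*y) dx ∧ dy ∧ dz
Collecting like 3-forms: d(omega) = (2*x - 3*y) dx ∧ dy ∧ dz.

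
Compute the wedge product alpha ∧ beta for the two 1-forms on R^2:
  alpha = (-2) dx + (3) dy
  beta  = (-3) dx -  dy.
alpha ∧ beta = (11) dx ∧ dy

Distribute the wedge, using dx_i ∧ dx_j = -dx_j ∧ dx_i and dx_i ∧ dx_i = 0. For each pair (i, j) with i < j, the coefficient of dx_i ∧ dx_j in alpha ∧ beta is (alpha_i * beta_j - alpha_j * beta_i). Collecting: alpha ∧ beta = (11) dx ∧ dy.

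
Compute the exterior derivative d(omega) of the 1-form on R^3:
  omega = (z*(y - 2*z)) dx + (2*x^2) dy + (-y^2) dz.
d(omega) = (4*x - z) dx ∧ dy + (-y + 4*z) dx ∧ dz + (-2*y) dy ∧ dz

For a 1-form omega = sum_i f_i dx_i, the exterior derivative is
  d(omega) = sum_{i < j} (∂f_j/∂x_i - ∂f_i/∂x_j) dx_i ∧ dx_j.
  coefficient of dx ∧ dy: ∂f_2/∂x - ∂f_1/∂y = ∂(2*x^2)/∂x - ∂(z*(y - 2*z))/∂y = 4*x - z
  coefficient of dx ∧ dz: ∂f_3/∂x - ∂f_1/∂z = ∂(-y^2)/∂x - ∂(z*(y - 2*z))/∂z = -y + 4*z
  coefficient of dy ∧ dz: ∂f_3/∂y - ∂f_2/∂z = ∂(-y^2)/∂y - ∂(2*x^2)/∂z = -2*y
Assembling: d(omega) = (4*x - z) dx ∧ dy + (-y + 4*z) dx ∧ dz + (-2*y) dy ∧ dz.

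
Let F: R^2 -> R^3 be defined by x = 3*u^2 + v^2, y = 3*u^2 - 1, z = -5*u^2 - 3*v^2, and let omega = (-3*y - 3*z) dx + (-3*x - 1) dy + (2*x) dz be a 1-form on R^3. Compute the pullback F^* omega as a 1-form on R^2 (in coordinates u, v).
F^* omega = (2*u*(-39*u^2 + 8*v^2 + 6)) du + (6*v*(-4*u^2 + v^2 + 1)) dv

Using F^*(f dg) = (f ∘ F) d(g ∘ F), substitute each coordinate x_i by F_i(u, v) in f_i, and replace dx_i by d F_i = (∂F_i/∂u) du + (∂F_i/∂v) dv.
  For the x component: f_1(F) = 6*u^2 + 9*v^2 + 3; d F_1 = (6*u) du + (2*v) dv
  For the y component: f_2(F) = -9*u^2 - 3*v^2 - 1; d F_2 = (6*u) du + (0) dv
  For the z component: f_3(F) = 6*u^2 + 2*v^2; d F_3 = (-10*u) du + (-6*v) dv
Combining and collecting du, dv coefficients:
  coeff of du: 2*u*(-39*u^2 + 8*v^2 + 6)
  coeff of dv: 6*v*(-4*u^2 + v^2 + 1)
F^* omega = (2*u*(-39*u^2 + 8*v^2 + 6)) du + (6*v*(-4*u^2 + v^2 + 1)) dv.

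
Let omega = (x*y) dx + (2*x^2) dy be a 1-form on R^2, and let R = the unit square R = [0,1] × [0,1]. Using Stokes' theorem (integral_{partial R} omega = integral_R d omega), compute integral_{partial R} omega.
integral_(partial R) omega = 3/2

Stokes: integral_partial_R omega = integral_R d omega with d omega = (∂Q/∂x - ∂P/∂y) dx ∧ dy.
  ∂Q/∂x = 4*x
  ∂P/∂y = x
  integrand = ∂Q/∂x - ∂P/∂y = 3*x.
Integrating over R: integral_0^1 integral_0^1 (3*x) dx dy = 3/2.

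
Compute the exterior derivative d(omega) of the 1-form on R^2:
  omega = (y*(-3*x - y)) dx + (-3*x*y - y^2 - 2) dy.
d(omega) = (3*x - y) dx ∧ dy

For a 1-form omega = sum_i f_i dx_i, the exterior derivative is
  d(omega) = sum_{i < j} (∂f_j/∂x_i - ∂f_i/∂x_j) dx_i ∧ dx_j.
  coefficient of dx ∧ dy: ∂f_2/∂x - ∂f_1/∂y = ∂(-3*x*y - y^2 - 2)/∂x - ∂(y*(-3*x - y))/∂y = 3*x - y
Assembling: d(omega) = (3*x - y) dx ∧ dy.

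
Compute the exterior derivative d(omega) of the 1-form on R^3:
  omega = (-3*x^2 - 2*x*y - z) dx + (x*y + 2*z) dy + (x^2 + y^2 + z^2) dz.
d(omega) = (2*x + y) dx ∧ dy + (2*x + 1) dx ∧ dz + (2*y - 2) dy ∧ dz

For a 1-form omega = sum_i f_i dx_i, the exterior derivative is
  d(omega) = sum_{i < j} (∂f_j/∂x_i - ∂f_i/∂x_j) dx_i ∧ dx_j.
  coefficient of dx ∧ dy: ∂f_2/∂x - ∂f_1/∂y = ∂(x*y + 2*z)/∂x - ∂(-3*x^2 - 2*x*y - z)/∂y = 2*x + y
  coefficient of dx ∧ dz: ∂f_3/∂x - ∂f_1/∂z = ∂(x^2 + y^2 + z^2)/∂x - ∂(-3*x^2 - 2*x*y - z)/∂z = 2*x + 1
  coefficient of dy ∧ dz: ∂f_3/∂y - ∂f_2/∂z = ∂(x^2 + y^2 + z^2)/∂y - ∂(x*y + 2*z)/∂z = 2*y - 2
Assembling: d(omega) = (2*x + y) dx ∧ dy + (2*x + 1) dx ∧ dz + (2*y - 2) dy ∧ dz.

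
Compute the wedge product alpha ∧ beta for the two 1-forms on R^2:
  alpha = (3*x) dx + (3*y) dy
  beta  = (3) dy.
alpha ∧ beta = (9*x) dx ∧ dy

Distribute the wedge, using dx_i ∧ dx_j = -dx_j ∧ dx_i and dx_i ∧ dx_i = 0. For each pair (i, j) with i < j, the coefficient of dx_i ∧ dx_j in alpha ∧ beta is (alpha_i * beta_j - alpha_j * beta_i). Collecting: alpha ∧ beta = (9*x) dx ∧ dy.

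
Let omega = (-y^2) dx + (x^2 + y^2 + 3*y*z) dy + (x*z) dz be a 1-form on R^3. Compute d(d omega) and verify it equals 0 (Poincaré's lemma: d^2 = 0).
d(d omega) = 0

Step 1: d omega = sum_{i<j} (∂f_j/∂x_i - ∂f_i/∂x_j) dx_i ∧ dx_j:
  coeff of dx ∧ dy: 2*x + 2*y
  coeff of dx ∧ dz: z
  coeff of dy ∧ dz: -3*y
Step 2: Apply d again to each 2-form coefficient. The only possible 3-form in R^3 is dx ∧ dy ∧ dz, with coefficient
  ∂(coeff of dy∧dz)/∂x - ∂(coeff of dx∧dz)/∂y + ∂(coeff of dx∧dy)/∂z
  = ∂/∂x (-3*y) - ∂/∂y (z) + ∂/∂z (2*x + 2*y).
Each of these terms simplifies to sums of mixed partials that cancel in pairs. The result is 0 (by equality of mixed partials for smooth functions — Schwarz / Clairaut).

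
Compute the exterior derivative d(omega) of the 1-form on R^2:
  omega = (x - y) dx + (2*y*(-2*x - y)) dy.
d(omega) = (1 - 4*y) dx ∧ dy

For a 1-form omega = sum_i f_i dx_i, the exterior derivative is
  d(omega) = sum_{i < j} (∂f_j/∂x_i - ∂f_i/∂x_j) dx_i ∧ dx_j.
  coefficient of dx ∧ dy: ∂f_2/∂x - ∂f_1/∂y = ∂(2*y*(-2*x - y))/∂x - ∂(x - y)/∂y = 1 - 4*y
Assembling: d(omega) = (1 - 4*y) dx ∧ dy.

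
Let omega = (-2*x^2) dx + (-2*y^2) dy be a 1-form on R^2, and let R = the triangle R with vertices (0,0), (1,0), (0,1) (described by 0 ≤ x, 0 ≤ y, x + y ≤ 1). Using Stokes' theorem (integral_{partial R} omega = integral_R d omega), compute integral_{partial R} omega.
integral_(partial R) omega = 0

Stokes: integral_partial_R omega = integral_R d omega with d omega = (∂Q/∂x - ∂P/∂y) dx ∧ dy.
  ∂Q/∂x = 0
  ∂P/∂y = 0
  integrand = ∂Q/∂x - ∂P/∂y = 0.
Integrating over R: integral_0^1 integral_0^{1-x} (0) dy dx = 0.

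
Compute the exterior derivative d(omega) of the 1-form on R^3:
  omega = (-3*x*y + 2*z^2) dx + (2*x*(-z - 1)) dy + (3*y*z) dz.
d(omega) = (3*x - 2*z - 2) dx ∧ dy + (-4*z) dx ∧ dz + (2*x + 3*z) dy ∧ dz

For a 1-form omega = sum_i f_i dx_i, the exterior derivative is
  d(omega) = sum_{i < j} (∂f_j/∂x_i - ∂f_i/∂x_j) dx_i ∧ dx_j.
  coefficient of dx ∧ dy: ∂f_2/∂x - ∂f_1/∂y = ∂(2*x*(-z - 1))/∂x - ∂(-3*x*y + 2*z^2)/∂y = 3*x - 2*z - 2
  coefficient of dx ∧ dz: ∂f_3/∂x - ∂f_1/∂z = ∂(3*y*z)/∂x - ∂(-3*x*y + 2*z^2)/∂z = -4*z
  coefficient of dy ∧ dz: ∂f_3/∂y - ∂f_2/∂z = ∂(3*y*z)/∂y - ∂(2*x*(-z - 1))/∂z = 2*x + 3*z
Assembling: d(omega) = (3*x - 2*z - 2) dx ∧ dy + (-4*z) dx ∧ dz + (2*x + 3*z) dy ∧ dz.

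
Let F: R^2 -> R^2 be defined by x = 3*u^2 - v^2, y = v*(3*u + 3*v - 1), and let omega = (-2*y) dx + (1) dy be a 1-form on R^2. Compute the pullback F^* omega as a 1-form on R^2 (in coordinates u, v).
F^* omega = (3*v*(-12*u^2 - 12*u*v + 4*u + 1)) du + (12*u*v^2 + 3*u + 12*v^3 - 4*v^2 + 6*v - 1) dv

Using F^*(f dg) = (f ∘ F) d(g ∘ F), substitute each coordinate x_i by F_i(u, v) in f_i, and replace dx_i by d F_i = (∂F_i/∂u) du + (∂F_i/∂v) dv.
  For the x component: f_1(F) = 2*v*(-3*u - 3*v + 1); d F_1 = (6*u) du + (-2*v) dv
  For the y component: f_2(F) = 1; d F_2 = (3*v) du + (3*u + 6*v - 1) dv
Combining and collecting du, dv coefficients:
  coeff of du: 3*v*(-12*u^2 - 12*u*v + 4*u + 1)
  coeff of dv: 12*u*v^2 + 3*u + 12*v^3 - 4*v^2 + 6*v - 1
F^* omega = (3*v*(-12*u^2 - 12*u*v + 4*u + 1)) du + (12*u*v^2 + 3*u + 12*v^3 - 4*v^2 + 6*v - 1) dv.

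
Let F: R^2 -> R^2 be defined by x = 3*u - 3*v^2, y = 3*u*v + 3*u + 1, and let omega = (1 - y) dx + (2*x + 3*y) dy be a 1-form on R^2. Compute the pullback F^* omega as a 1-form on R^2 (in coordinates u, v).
F^* omega = (27*u*v^2 + 63*u*v + 36*u - 18*v^3 - 18*v^2 + 9*v + 9) du + (9*u*(3*u*v + 5*u + 2*v + 1)) dv

Using F^*(f dg) = (f ∘ F) d(g ∘ F), substitute each coordinate x_i by F_i(u, v) in f_i, and replace dx_i by d F_i = (∂F_i/∂u) du + (∂F_i/∂v) dv.
  For the x component: f_1(F) = 3*u*(-v - 1); d F_1 = (3) du + (-6*v) dv
  For the y component: f_2(F) = 9*u*v + 15*u - 6*v^2 + 3; d F_2 = (3*v + 3) du + (3*u) dv
Combining and collecting du, dv coefficients:
  coeff of du: 27*u*v^2 + 63*u*v + 36*u - 18*v^3 - 18*v^2 + 9*v + 9
  coeff of dv: 9*u*(3*u*v + 5*u + 2*v + 1)
F^* omega = (27*u*v^2 + 63*u*v + 36*u - 18*v^3 - 18*v^2 + 9*v + 9) du + (9*u*(3*u*v + 5*u + 2*v + 1)) dv.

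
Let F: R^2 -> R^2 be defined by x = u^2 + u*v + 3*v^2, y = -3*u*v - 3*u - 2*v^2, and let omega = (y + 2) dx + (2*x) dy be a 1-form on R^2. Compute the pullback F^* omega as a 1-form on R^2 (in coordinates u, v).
F^* omega = (-12*u^2*v - 12*u^2 - 13*u*v^2 - 9*u*v + 4*u - 20*v^3 - 18*v^2 + 2*v) du + (-6*u^3 - 17*u^2*v - 3*u^2 - 46*u*v^2 - 18*u*v + 2*u - 36*v^3 + 12*v) dv

Using F^*(f dg) = (f ∘ F) d(g ∘ F), substitute each coordinate x_i by F_i(u, v) in f_i, and replace dx_i by d F_i = (∂F_i/∂u) du + (∂F_i/∂v) dv.
  For the x component: f_1(F) = -3*u*v - 3*u - 2*v^2 + 2; d F_1 = (2*u + v) du + (u + 6*v) dv
  For the y component: f_2(F) = 2*u^2 + 2*u*v + 6*v^2; d F_2 = (-3*v - 3) du + (-3*u - 4*v) dv
Combining and collecting du, dv coefficients:
  coeff of du: -12*u^2*v - 12*u^2 - 13*u*v^2 - 9*u*v + 4*u - 20*v^3 - 18*v^2 + 2*v
  coeff of dv: -6*u^3 - 17*u^2*v - 3*u^2 - 46*u*v^2 - 18*u*v + 2*u - 36*v^3 + 12*v
F^* omega = (-12*u^2*v - 12*u^2 - 13*u*v^2 - 9*u*v + 4*u - 20*v^3 - 18*v^2 + 2*v) du + (-6*u^3 - 17*u^2*v - 3*u^2 - 46*u*v^2 - 18*u*v + 2*u - 36*v^3 + 12*v) dv.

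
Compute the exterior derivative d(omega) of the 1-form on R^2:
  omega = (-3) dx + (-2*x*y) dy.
d(omega) = (-2*y) dx ∧ dy

For a 1-form omega = sum_i f_i dx_i, the exterior derivative is
  d(omega) = sum_{i < j} (∂f_j/∂x_i - ∂f_i/∂x_j) dx_i ∧ dx_j.
  coefficient of dx ∧ dy: ∂f_2/∂x - ∂f_1/∂y = ∂(-2*x*y)/∂x - ∂(-3)/∂y = -2*y
Assembling: d(omega) = (-2*y) dx ∧ dy.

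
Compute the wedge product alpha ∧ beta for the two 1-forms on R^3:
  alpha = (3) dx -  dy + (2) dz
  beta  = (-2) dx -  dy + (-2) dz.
alpha ∧ beta = (-5) dx ∧ dy + (-2) dx ∧ dz + (4) dy ∧ dz

Distribute the wedge, using dx_i ∧ dx_j = -dx_j ∧ dx_i and dx_i ∧ dx_i = 0. For each pair (i, j) with i < j, the coefficient of dx_i ∧ dx_j in alpha ∧ beta is (alpha_i * beta_j - alpha_j * beta_i). Collecting: alpha ∧ beta = (-5) dx ∧ dy + (-2) dx ∧ dz + (4) dy ∧ dz.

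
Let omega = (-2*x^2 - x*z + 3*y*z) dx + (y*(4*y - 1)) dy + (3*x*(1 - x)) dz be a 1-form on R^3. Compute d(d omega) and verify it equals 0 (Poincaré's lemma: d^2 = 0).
d(d omega) = 0

Step 1: d omega = sum_{i<j} (∂f_j/∂x_i - ∂f_i/∂x_j) dx_i ∧ dx_j:
  coeff of dx ∧ dy: -3*z
  coeff of dx ∧ dz: -5*x - 3*y + 3
  coeff of dy ∧ dz: 0
Step 2: Apply d again to each 2-form coefficient. The only possible 3-form in R^3 is dx ∧ dy ∧ dz, with coefficient
  ∂(coeff of dy∧dz)/∂x - ∂(coeff of dx∧dz)/∂y + ∂(coeff of dx∧dy)/∂z
  = ∂/∂x (0) - ∂/∂y (-5*x - 3*y + 3) + ∂/∂z (-3*z).
Each of these terms simplifies to sums of mixed partials that cancel in pairs. The result is 0 (by equality of mixed partials for smooth functions — Schwarz / Clairaut).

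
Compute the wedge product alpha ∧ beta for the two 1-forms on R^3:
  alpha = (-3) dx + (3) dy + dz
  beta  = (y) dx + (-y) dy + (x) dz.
alpha ∧ beta = (-3*x - y) dx ∧ dz + (3*x + y) dy ∧ dz

Distribute the wedge, using dx_i ∧ dx_j = -dx_j ∧ dx_i and dx_i ∧ dx_i = 0. For each pair (i, j) with i < j, the coefficient of dx_i ∧ dx_j in alpha ∧ beta is (alpha_i * beta_j - alpha_j * beta_i). Collecting: alpha ∧ beta = (-3*x - y) dx ∧ dz + (3*x + y) dy ∧ dz.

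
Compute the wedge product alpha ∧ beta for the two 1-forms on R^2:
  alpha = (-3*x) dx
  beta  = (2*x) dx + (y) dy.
alpha ∧ beta = (-3*x*y) dx ∧ dy

Distribute the wedge, using dx_i ∧ dx_j = -dx_j ∧ dx_i and dx_i ∧ dx_i = 0. For each pair (i, j) with i < j, the coefficient of dx_i ∧ dx_j in alpha ∧ beta is (alpha_i * beta_j - alpha_j * beta_i). Collecting: alpha ∧ beta = (-3*x*y) dx ∧ dy.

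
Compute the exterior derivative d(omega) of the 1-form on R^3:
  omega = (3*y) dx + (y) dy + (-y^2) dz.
d(omega) = (-3) dx ∧ dy + (-2*y) dy ∧ dz

For a 1-form omega = sum_i f_i dx_i, the exterior derivative is
  d(omega) = sum_{i < j} (∂f_j/∂x_i - ∂f_i/∂x_j) dx_i ∧ dx_j.
  coefficient of dx ∧ dy: ∂f_2/∂x - ∂f_1/∂y = ∂(y)/∂x - ∂(3*y)/∂y = -3
  coefficient of dy ∧ dz: ∂f_3/∂y - ∂f_2/∂z = ∂(-y^2)/∂y - ∂(y)/∂z = -2*y
Assembling: d(omega) = (-3) dx ∧ dy + (-2*y) dy ∧ dz.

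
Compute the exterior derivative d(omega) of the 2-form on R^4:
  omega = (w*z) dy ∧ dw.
d(omega) = (-w) dy ∧ dz ∧ dw

For a 2-form omega = sum_{i<j} g_{ij} dx_i ∧ dx_j, the exterior derivative is
  d(omega) = sum_{i<j} d(g_{ij}) ∧ dx_i ∧ dx_j = sum_{i<j, k} (∂g_{ij}/∂x_k) dx_k ∧ dx_i ∧ dx_j.
Expand each term, using dx_k ∧ dx_i ∧ dx_j = sgn(permutation) dx_{(a)} ∧ dx_{(b)} ∧ dx_{(c)} with (a < b < c) sorted:
  d(w*z) includes (∂/∂z)(w*z) dz = (w) dz, which multiplied by dy ∧ dw gives (-w) dy ∧ dz ∧ dw
Collecting like 3-forms: d(omega) = (-w) dy ∧ dz ∧ dw.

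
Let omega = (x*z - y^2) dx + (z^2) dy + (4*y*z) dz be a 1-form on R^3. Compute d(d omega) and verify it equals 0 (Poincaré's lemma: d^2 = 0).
d(d omega) = 0

Step 1: d omega = sum_{i<j} (∂f_j/∂x_i - ∂f_i/∂x_j) dx_i ∧ dx_j:
  coeff of dx ∧ dy: 2*y
  coeff of dx ∧ dz: -x
  coeff of dy ∧ dz: 2*z
Step 2: Apply d again to each 2-form coefficient. The only possible 3-form in R^3 is dx ∧ dy ∧ dz, with coefficient
  ∂(coeff of dy∧dz)/∂x - ∂(coeff of dx∧dz)/∂y + ∂(coeff of dx∧dy)/∂z
  = ∂/∂x (2*z) - ∂/∂y (-x) + ∂/∂z (2*y).
Each of these terms simplifies to sums of mixed partials that cancel in pairs. The result is 0 (by equality of mixed partials for smooth functions — Schwarz / Clairaut).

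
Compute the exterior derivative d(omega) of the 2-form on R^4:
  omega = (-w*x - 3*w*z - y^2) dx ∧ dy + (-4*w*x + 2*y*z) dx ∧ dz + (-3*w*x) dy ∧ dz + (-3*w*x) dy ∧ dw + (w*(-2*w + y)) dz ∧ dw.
d(omega) = (-6*w - 2*z) dx ∧ dy ∧ dz + (-3*w - x - 3*z) dx ∧ dy ∧ dw + (-4*x) dx ∧ dz ∧ dw + (w - 3*x) dy ∧ dz ∧ dw

For a 2-form omega = sum_{i<j} g_{ij} dx_i ∧ dx_j, the exterior derivative is
  d(omega) = sum_{i<j} d(g_{ij}) ∧ dx_i ∧ dx_j = sum_{i<j, k} (∂g_{ij}/∂x_k) dx_k ∧ dx_i ∧ dx_j.
Expand each term, using dx_k ∧ dx_i ∧ dx_j = sgn(permutation) dx_{(a)} ∧ dx_{(b)} ∧ dx_{(c)} with (a < b < c) sorted:
  d(-w*x - 3*w*z - y^2) includes (∂/∂z)(-w*x - 3*w*z - y^2) dz = (-3*w) dz, which multiplied by dx ∧ dy gives (-3*w) dx ∧ dy ∧ dz
  d(-w*x - 3*w*z - y^2) includes (∂/∂w)(-w*x - 3*w*z - y^2) dw = (-x - 3*z) dw, which multiplied by dx ∧ dy gives (-x - 3*z) dx ∧ dy ∧ dw
  d(-4*w*x + 2*y*z) includes (∂/∂y)(-4*w*x + 2*y*z) dy = (2*z) dy, which multiplied by dx ∧ dz gives (-2*z) dx ∧ dy ∧ dz
  d(-4*w*x + 2*y*z) includes (∂/∂w)(-4*w*x + 2*y*z) dw = (-4*x) dw, which multiplied by dx ∧ dz gives (-4*x) dx ∧ dz ∧ dw
  d(-3*w*x) includes (∂/∂x)(-3*w*x) dx = (-3*w) dx, which multiplied by dy ∧ dz gives (-3*w) dx ∧ dy ∧ dz
  d(-3*w*x) includes (∂/∂w)(-3*w*x) dw = (-3*x) dw, which multiplied by dy ∧ dz gives (-3*x) dy ∧ dz ∧ dw
  d(-3*w*x) includes (∂/∂x)(-3*w*x) dx = (-3*w) dx, which multiplied by dy ∧ dw gives (-3*w) dx ∧ dy ∧ dw
  d(w*(-2*w + y)) includes (∂/∂y)(w*(-2*w + y)) dy = (w) dy, which multiplied by dz ∧ dw gives (w) dy ∧ dz ∧ dw
Collecting like 3-forms: d(omega) = (-6*w - 2*z) dx ∧ dy ∧ dz + (-3*w - x - 3*z) dx ∧ dy ∧ dw + (-4*x) dx ∧ dz ∧ dw + (w - 3*x) dy ∧ dz ∧ dw.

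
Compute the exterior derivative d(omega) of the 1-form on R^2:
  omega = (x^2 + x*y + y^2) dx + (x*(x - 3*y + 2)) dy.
d(omega) = (x - 5*y + 2) dx ∧ dy

For a 1-form omega = sum_i f_i dx_i, the exterior derivative is
  d(omega) = sum_{i < j} (∂f_j/∂x_i - ∂f_i/∂x_j) dx_i ∧ dx_j.
  coefficient of dx ∧ dy: ∂f_2/∂x - ∂f_1/∂y = ∂(x*(x - 3*y + 2))/∂x - ∂(x^2 + x*y + y^2)/∂y = x - 5*y + 2
Assembling: d(omega) = (x - 5*y + 2) dx ∧ dy.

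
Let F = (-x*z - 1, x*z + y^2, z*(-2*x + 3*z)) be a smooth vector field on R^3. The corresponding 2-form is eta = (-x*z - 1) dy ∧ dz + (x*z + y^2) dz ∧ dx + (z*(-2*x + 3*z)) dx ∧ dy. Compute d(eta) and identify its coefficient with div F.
d(eta) = (-2*x + 2*y + 5*z) dx ∧ dy ∧ dz; div F = -2*x + 2*y + 5*z

For a 2-form in R^3 of the form above, applying d gives a 3-form with coefficient ∂P/∂x + ∂Q/∂y + ∂R/∂z:
  ∂P/∂x = -z
  ∂Q/∂y = 2*y
  ∂R/∂z = -2*x + 6*z
Sum = -2*x + 2*y + 5*z, which is exactly div F.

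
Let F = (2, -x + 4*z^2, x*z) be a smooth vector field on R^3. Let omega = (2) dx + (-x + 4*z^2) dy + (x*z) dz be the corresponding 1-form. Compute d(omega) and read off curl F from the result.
d(omega) = (-8*z) dy ∧ dz + (-z) dz ∧ dx + (-1) dx ∧ dy; curl F = (-8*z, -z, -1)

d omega = sum_{i<j} (∂f_j/∂x_i - ∂f_i/∂x_j) dx_i ∧ dx_j. Under the identification (dy ∧ dz, dz ∧ dx, dx ∧ dy) ↔ (e_x, e_y, e_z), the coefficients are exactly the components of curl F. Compute:
  ∂R/∂y - ∂Q/∂z = (0) - (8*z) = -8*z
  ∂P/∂z - ∂R/∂x = (0) - (z) = -z
  ∂Q/∂x - ∂P/∂y = (-1) - (0) = -1.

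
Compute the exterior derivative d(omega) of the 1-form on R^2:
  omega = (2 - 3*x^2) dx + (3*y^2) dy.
d(omega) = 0

For a 1-form omega = sum_i f_i dx_i, the exterior derivative is
  d(omega) = sum_{i < j} (∂f_j/∂x_i - ∂f_i/∂x_j) dx_i ∧ dx_j.

Assembling: d(omega) = 0.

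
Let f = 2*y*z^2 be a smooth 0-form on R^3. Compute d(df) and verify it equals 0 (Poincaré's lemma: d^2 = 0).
d(df) = 0

Step 1: df = sum_i (∂f/∂x_i) dx_i = (0) dx + (2*z^2) dy + (4*y*z) dz.
Step 2: Apply d again. Using the 1-form formula, the coefficient of dx ∧ dy in d(df) is ∂^2 f/∂x ∂y - ∂^2 f/∂y ∂x = (0) - (0) = 0 (equality of mixed partials for smooth f).
Similarly for dx ∧ dz and dy ∧ dz — all coefficients vanish. So d(df) = 0.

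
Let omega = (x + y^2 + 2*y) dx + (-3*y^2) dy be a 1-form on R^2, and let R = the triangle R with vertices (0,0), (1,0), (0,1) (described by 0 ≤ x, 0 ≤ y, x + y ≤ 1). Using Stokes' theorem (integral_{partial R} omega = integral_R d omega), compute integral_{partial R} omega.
integral_(partial R) omega = -4/3

Stokes: integral_partial_R omega = integral_R d omega with d omega = (∂Q/∂x - ∂P/∂y) dx ∧ dy.
  ∂Q/∂x = 0
  ∂P/∂y = 2*y + 2
  integrand = ∂Q/∂x - ∂P/∂y = -2*y - 2.
Integrating over R: integral_0^1 integral_0^{1-x} (-2*y - 2) dy dx = -4/3.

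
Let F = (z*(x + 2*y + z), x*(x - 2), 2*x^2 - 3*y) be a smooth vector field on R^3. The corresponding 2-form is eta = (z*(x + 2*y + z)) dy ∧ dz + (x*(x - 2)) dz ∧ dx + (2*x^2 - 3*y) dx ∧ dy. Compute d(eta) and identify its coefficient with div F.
d(eta) = (z) dx ∧ dy ∧ dz; div F = z

For a 2-form in R^3 of the form above, applying d gives a 3-form with coefficient ∂P/∂x + ∂Q/∂y + ∂R/∂z:
  ∂P/∂x = z
  ∂Q/∂y = 0
  ∂R/∂z = 0
Sum = z, which is exactly div F.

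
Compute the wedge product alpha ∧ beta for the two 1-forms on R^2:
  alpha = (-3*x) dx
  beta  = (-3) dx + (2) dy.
alpha ∧ beta = (-6*x) dx ∧ dy

Distribute the wedge, using dx_i ∧ dx_j = -dx_j ∧ dx_i and dx_i ∧ dx_i = 0. For each pair (i, j) with i < j, the coefficient of dx_i ∧ dx_j in alpha ∧ beta is (alpha_i * beta_j - alpha_j * beta_i). Collecting: alpha ∧ beta = (-6*x) dx ∧ dy.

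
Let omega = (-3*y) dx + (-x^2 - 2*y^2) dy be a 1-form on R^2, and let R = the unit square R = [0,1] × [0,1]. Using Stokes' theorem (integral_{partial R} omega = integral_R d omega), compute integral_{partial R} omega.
integral_(partial R) omega = 2

Stokes: integral_partial_R omega = integral_R d omega with d omega = (∂Q/∂x - ∂P/∂y) dx ∧ dy.
  ∂Q/∂x = -2*x
  ∂P/∂y = -3
  integrand = ∂Q/∂x - ∂P/∂y = 3 - 2*x.
Integrating over R: integral_0^1 integral_0^1 (3 - 2*x) dx dy = 2.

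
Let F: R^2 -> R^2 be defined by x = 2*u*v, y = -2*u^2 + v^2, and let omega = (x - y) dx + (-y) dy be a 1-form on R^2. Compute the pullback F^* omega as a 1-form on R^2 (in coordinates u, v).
F^* omega = (-8*u^3 + 4*u^2*v + 8*u*v^2 - 2*v^3) du + (4*u^3 + 8*u^2*v - 2*u*v^2 - 2*v^3) dv

Using F^*(f dg) = (f ∘ F) d(g ∘ F), substitute each coordinate x_i by F_i(u, v) in f_i, and replace dx_i by d F_i = (∂F_i/∂u) du + (∂F_i/∂v) dv.
  For the x component: f_1(F) = 2*u^2 + 2*u*v - v^2; d F_1 = (2*v) du + (2*u) dv
  For the y component: f_2(F) = 2*u^2 - v^2; d F_2 = (-4*u) du + (2*v) dv
Combining and collecting du, dv coefficients:
  coeff of du: -8*u^3 + 4*u^2*v + 8*u*v^2 - 2*v^3
  coeff of dv: 4*u^3 + 8*u^2*v - 2*u*v^2 - 2*v^3
F^* omega = (-8*u^3 + 4*u^2*v + 8*u*v^2 - 2*v^3) du + (4*u^3 + 8*u^2*v - 2*u*v^2 - 2*v^3) dv.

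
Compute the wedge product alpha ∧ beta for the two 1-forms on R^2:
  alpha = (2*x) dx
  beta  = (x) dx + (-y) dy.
alpha ∧ beta = (-2*x*y) dx ∧ dy

Distribute the wedge, using dx_i ∧ dx_j = -dx_j ∧ dx_i and dx_i ∧ dx_i = 0. For each pair (i, j) with i < j, the coefficient of dx_i ∧ dx_j in alpha ∧ beta is (alpha_i * beta_j - alpha_j * beta_i). Collecting: alpha ∧ beta = (-2*x*y) dx ∧ dy.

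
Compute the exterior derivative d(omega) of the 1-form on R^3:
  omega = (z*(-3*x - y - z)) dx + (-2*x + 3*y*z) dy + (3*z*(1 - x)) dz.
d(omega) = (z - 2) dx ∧ dy + (3*x + y - z) dx ∧ dz + (-3*y) dy ∧ dz

For a 1-form omega = sum_i f_i dx_i, the exterior derivative is
  d(omega) = sum_{i < j} (∂f_j/∂x_i - ∂f_i/∂x_j) dx_i ∧ dx_j.
  coefficient of dx ∧ dy: ∂f_2/∂x - ∂f_1/∂y = ∂(-2*x + 3*y*z)/∂x - ∂(z*(-3*x - y - z))/∂y = z - 2
  coefficient of dx ∧ dz: ∂f_3/∂x - ∂f_1/∂z = ∂(3*z*(1 - x))/∂x - ∂(z*(-3*x - y - z))/∂z = 3*x + y - z
  coefficient of dy ∧ dz: ∂f_3/∂y - ∂f_2/∂z = ∂(3*z*(1 - x))/∂y - ∂(-2*x + 3*y*z)/∂z = -3*y
Assembling: d(omega) = (z - 2) dx ∧ dy + (3*x + y - z) dx ∧ dz + (-3*y) dy ∧ dz.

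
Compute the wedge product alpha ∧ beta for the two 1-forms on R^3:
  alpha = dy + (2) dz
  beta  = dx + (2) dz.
alpha ∧ beta = (-1) dx ∧ dy + (2) dy ∧ dz + (-2) dx ∧ dz

Distribute the wedge, using dx_i ∧ dx_j = -dx_j ∧ dx_i and dx_i ∧ dx_i = 0. For each pair (i, j) with i < j, the coefficient of dx_i ∧ dx_j in alpha ∧ beta is (alpha_i * beta_j - alpha_j * beta_i). Collecting: alpha ∧ beta = (-1) dx ∧ dy + (2) dy ∧ dz + (-2) dx ∧ dz.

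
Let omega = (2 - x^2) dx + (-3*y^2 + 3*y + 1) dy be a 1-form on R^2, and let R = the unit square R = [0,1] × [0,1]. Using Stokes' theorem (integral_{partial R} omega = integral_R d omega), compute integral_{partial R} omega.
integral_(partial R) omega = 0

Stokes: integral_partial_R omega = integral_R d omega with d omega = (∂Q/∂x - ∂P/∂y) dx ∧ dy.
  ∂Q/∂x = 0
  ∂P/∂y = 0
  integrand = ∂Q/∂x - ∂P/∂y = 0.
Integrating over R: integral_0^1 integral_0^1 (0) dx dy = 0.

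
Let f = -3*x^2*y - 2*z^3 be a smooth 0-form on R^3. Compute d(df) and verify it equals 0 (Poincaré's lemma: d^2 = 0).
d(df) = 0

Step 1: df = sum_i (∂f/∂x_i) dx_i = (-6*x*y) dx + (-3*x^2) dy + (-6*z^2) dz.
Step 2: Apply d again. Using the 1-form formula, the coefficient of dx ∧ dy in d(df) is ∂^2 f/∂x ∂y - ∂^2 f/∂y ∂x = (-6*x) - (-6*x) = 0 (equality of mixed partials for smooth f).
Similarly for dx ∧ dz and dy ∧ dz — all coefficients vanish. So d(df) = 0.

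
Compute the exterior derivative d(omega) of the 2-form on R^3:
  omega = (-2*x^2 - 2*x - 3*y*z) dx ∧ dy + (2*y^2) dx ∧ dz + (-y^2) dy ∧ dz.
d(omega) = (-7*y) dx ∧ dy ∧ dz

For a 2-form omega = sum_{i<j} g_{ij} dx_i ∧ dx_j, the exterior derivative is
  d(omega) = sum_{i<j} d(g_{ij}) ∧ dx_i ∧ dx_j = sum_{i<j, k} (∂g_{ij}/∂x_k) dx_k ∧ dx_i ∧ dx_j.
Expand each term, using dx_k ∧ dx_i ∧ dx_j = sgn(permutation) dx_{(a)} ∧ dx_{(b)} ∧ dx_{(c)} with (a < b < c) sorted:
  d(-2*x^2 - 2*x - 3*y*z) includes (∂/∂z)(-2*x^2 - 2*x - 3*y*z) dz = (-3*y) dz, which multiplied by dx ∧ dy gives (-3*y) dx ∧ dy ∧ dz
  d(2*y^2) includes (∂/∂y)(2*y^2) dy = (4*y) dy, which multiplied by dx ∧ dz gives (-4*y) dx ∧ dy ∧ dz
Collecting like 3-forms: d(omega) = (-7*y) dx ∧ dy ∧ dz.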